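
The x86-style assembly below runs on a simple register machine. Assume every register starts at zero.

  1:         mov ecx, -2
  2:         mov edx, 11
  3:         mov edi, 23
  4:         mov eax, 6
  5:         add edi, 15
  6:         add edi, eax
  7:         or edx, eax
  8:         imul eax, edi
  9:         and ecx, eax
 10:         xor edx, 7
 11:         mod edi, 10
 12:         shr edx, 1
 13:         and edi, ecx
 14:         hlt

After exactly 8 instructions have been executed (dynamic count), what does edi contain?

after mov ecx, -2: ecx=-2
after mov edx, 11: edx=11
after mov edi, 23: edi=23
after mov eax, 6: eax=6
after add edi, 15: edi=23+15=38
after add edi, eax: edi=38+6=44
after or edx, eax: edx=11|6=15
after imul eax, edi: eax=6*44=264
After step 8: edi = 44.

44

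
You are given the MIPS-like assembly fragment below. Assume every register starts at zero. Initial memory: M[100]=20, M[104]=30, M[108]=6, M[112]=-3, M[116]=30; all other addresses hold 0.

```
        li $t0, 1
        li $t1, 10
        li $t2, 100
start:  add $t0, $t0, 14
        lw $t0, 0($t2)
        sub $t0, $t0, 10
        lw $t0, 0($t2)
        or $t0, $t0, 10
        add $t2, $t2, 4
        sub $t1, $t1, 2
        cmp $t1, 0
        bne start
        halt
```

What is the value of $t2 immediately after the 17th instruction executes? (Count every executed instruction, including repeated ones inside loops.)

after li $t0, 1: $t0=1
after li $t1, 10: $t1=10
after li $t2, 100: $t2=100
after add $t0, $t0, 14: $t0=1+14=15
after lw $t0, 0($t2): $t0=M[100]=20
after sub $t0, $t0, 10: $t0=20-10=10
after lw $t0, 0($t2): $t0=M[100]=20
after or $t0, $t0, 10: $t0=20|10=30
after add $t2, $t2, 4: $t2=100+4=104
after sub $t1, $t1, 2: $t1=10-2=8
cmp $t1, 0  (cmp 8,0)
bne start: taken
after add $t0, $t0, 14: $t0=30+14=44
after lw $t0, 0($t2): $t0=M[104]=30
after sub $t0, $t0, 10: $t0=30-10=20
after lw $t0, 0($t2): $t0=M[104]=30
after or $t0, $t0, 10: $t0=30|10=30
After step 17: $t2 = 104.

104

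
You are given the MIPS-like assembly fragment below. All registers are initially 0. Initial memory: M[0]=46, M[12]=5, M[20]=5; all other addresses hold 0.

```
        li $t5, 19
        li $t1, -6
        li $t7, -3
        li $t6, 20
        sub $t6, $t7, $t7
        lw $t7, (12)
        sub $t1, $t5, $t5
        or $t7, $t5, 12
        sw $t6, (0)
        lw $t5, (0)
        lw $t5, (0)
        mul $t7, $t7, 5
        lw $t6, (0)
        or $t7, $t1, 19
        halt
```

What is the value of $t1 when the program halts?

0

li $t5, 19 → $t5=19
li $t1, -6 → $t1=-6
li $t7, -3 → $t7=-3
li $t6, 20 → $t6=20
sub $t6, $t7, $t7 → $t6=(-3)-(-3)=0
lw $t7, (12) → $t7=M[12]=5
sub $t1, $t5, $t5 → $t1=19-19=0
or $t7, $t5, 12 → $t7=19|12=31
sw $t6, (0) → M[0]=0
lw $t5, (0) → $t5=M[0]=0
lw $t5, (0) → $t5=M[0]=0
mul $t7, $t7, 5 → $t7=31*5=155
lw $t6, (0) → $t6=M[0]=0
or $t7, $t1, 19 → $t7=0|19=19
halt.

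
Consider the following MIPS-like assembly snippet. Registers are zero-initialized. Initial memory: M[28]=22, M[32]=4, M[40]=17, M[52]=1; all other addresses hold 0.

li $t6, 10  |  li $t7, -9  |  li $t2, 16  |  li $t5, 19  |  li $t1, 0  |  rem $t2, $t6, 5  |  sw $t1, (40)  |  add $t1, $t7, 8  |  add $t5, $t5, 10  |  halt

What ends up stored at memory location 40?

after li $t6, 10: $t6=10
after li $t7, -9: $t7=-9
after li $t2, 16: $t2=16
after li $t5, 19: $t5=19
after li $t1, 0: $t1=0
after rem $t2, $t6, 5: $t2=10%5=0
sw $t1, (40) → M[40]=0
after add $t1, $t7, 8: $t1=(-9)+8=-1
after add $t5, $t5, 10: $t5=19+10=29
halt.

0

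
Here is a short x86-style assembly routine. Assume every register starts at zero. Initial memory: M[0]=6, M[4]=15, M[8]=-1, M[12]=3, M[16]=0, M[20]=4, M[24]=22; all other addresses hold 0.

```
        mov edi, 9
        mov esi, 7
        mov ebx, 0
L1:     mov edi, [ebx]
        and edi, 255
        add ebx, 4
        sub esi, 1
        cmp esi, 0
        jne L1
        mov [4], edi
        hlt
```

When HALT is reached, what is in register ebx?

28

edi=9
esi=7
ebx=0
edi=M[0]=6
edi=6&255=6
ebx=0+4=4
esi=7-1=6
cmp esi, 0  (cmp 6,0)
jne L1: taken
edi=M[4]=15
edi=15&255=15
ebx=4+4=8
esi=6-1=5
cmp esi, 0  (cmp 5,0)
jne L1: taken
edi=M[8]=-1
edi=(-1)&255=255
ebx=8+4=12
esi=5-1=4
cmp esi, 0  (cmp 4,0)
jne L1: taken
edi=M[12]=3
edi=3&255=3
ebx=12+4=16
esi=4-1=3
cmp esi, 0  (cmp 3,0)
jne L1: taken
edi=M[16]=0
edi=0&255=0
ebx=16+4=20
esi=3-1=2
cmp esi, 0  (cmp 2,0)
jne L1: taken
edi=M[20]=4
edi=4&255=4
ebx=20+4=24
esi=2-1=1
cmp esi, 0  (cmp 1,0)
jne L1: taken
edi=M[24]=22
edi=22&255=22
ebx=24+4=28
esi=1-1=0
cmp esi, 0  (cmp 0,0)
jne L1: not taken
mov [4], edi → M[4]=22
halt.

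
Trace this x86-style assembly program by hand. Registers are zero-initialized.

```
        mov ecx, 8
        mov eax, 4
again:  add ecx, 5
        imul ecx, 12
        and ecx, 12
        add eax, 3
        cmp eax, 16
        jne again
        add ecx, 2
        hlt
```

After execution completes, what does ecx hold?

after mov ecx, 8: ecx=8
after mov eax, 4: eax=4
after add ecx, 5: ecx=8+5=13
after imul ecx, 12: ecx=13*12=156
after and ecx, 12: ecx=156&12=12
after add eax, 3: eax=4+3=7
cmp eax, 16  (cmp 7,16)
jne again: taken
after add ecx, 5: ecx=12+5=17
after imul ecx, 12: ecx=17*12=204
after and ecx, 12: ecx=204&12=12
after add eax, 3: eax=7+3=10
cmp eax, 16  (cmp 10,16)
jne again: taken
after add ecx, 5: ecx=12+5=17
after imul ecx, 12: ecx=17*12=204
after and ecx, 12: ecx=204&12=12
after add eax, 3: eax=10+3=13
cmp eax, 16  (cmp 13,16)
jne again: taken
after add ecx, 5: ecx=12+5=17
after imul ecx, 12: ecx=17*12=204
after and ecx, 12: ecx=204&12=12
after add eax, 3: eax=13+3=16
cmp eax, 16  (cmp 16,16)
jne again: not taken
after add ecx, 2: ecx=12+2=14
halt.

14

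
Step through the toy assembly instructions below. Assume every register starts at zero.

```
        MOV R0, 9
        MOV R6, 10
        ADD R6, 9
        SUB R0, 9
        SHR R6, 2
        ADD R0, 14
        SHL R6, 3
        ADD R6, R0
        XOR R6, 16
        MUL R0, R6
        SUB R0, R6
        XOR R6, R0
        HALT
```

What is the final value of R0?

MOV R0, 9 → R0=9
MOV R6, 10 → R6=10
ADD R6, 9 → R6=10+9=19
SUB R0, 9 → R0=9-9=0
SHR R6, 2 → R6=19>>2=4
ADD R0, 14 → R0=0+14=14
SHL R6, 3 → R6=4<<3=32
ADD R6, R0 → R6=32+14=46
XOR R6, 16 → R6=46^16=62
MUL R0, R6 → R0=14*62=868
SUB R0, R6 → R0=868-62=806
XOR R6, R0 → R6=62^806=792
halt.

806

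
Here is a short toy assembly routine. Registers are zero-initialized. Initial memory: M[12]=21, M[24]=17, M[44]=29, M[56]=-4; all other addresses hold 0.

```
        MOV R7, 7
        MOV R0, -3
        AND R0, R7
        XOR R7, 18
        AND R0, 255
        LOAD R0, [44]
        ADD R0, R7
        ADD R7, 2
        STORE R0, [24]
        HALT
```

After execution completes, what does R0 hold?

after MOV R7, 7: R7=7
after MOV R0, -3: R0=-3
after AND R0, R7: R0=(-3)&7=5
after XOR R7, 18: R7=7^18=21
after AND R0, 255: R0=5&255=5
after LOAD R0, [44]: R0=M[44]=29
after ADD R0, R7: R0=29+21=50
after ADD R7, 2: R7=21+2=23
STORE R0, [24] → M[24]=50
halt.

50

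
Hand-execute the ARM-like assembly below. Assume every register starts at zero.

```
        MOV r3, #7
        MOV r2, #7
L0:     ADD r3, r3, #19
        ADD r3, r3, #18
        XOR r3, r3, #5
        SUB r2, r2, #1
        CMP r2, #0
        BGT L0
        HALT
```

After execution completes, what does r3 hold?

269

MOV r3, #7 → r3=7
MOV r2, #7 → r2=7
ADD r3, r3, #19 → r3=7+19=26
ADD r3, r3, #18 → r3=26+18=44
XOR r3, r3, #5 → r3=44^5=41
SUB r2, r2, #1 → r2=7-1=6
CMP r2, #0  (cmp 6,0)
BGT L0: taken
ADD r3, r3, #19 → r3=41+19=60
ADD r3, r3, #18 → r3=60+18=78
XOR r3, r3, #5 → r3=78^5=75
SUB r2, r2, #1 → r2=6-1=5
CMP r2, #0  (cmp 5,0)
BGT L0: taken
ADD r3, r3, #19 → r3=75+19=94
ADD r3, r3, #18 → r3=94+18=112
XOR r3, r3, #5 → r3=112^5=117
SUB r2, r2, #1 → r2=5-1=4
CMP r2, #0  (cmp 4,0)
BGT L0: taken
ADD r3, r3, #19 → r3=117+19=136
ADD r3, r3, #18 → r3=136+18=154
XOR r3, r3, #5 → r3=154^5=159
SUB r2, r2, #1 → r2=4-1=3
CMP r2, #0  (cmp 3,0)
BGT L0: taken
ADD r3, r3, #19 → r3=159+19=178
ADD r3, r3, #18 → r3=178+18=196
XOR r3, r3, #5 → r3=196^5=193
SUB r2, r2, #1 → r2=3-1=2
CMP r2, #0  (cmp 2,0)
BGT L0: taken
ADD r3, r3, #19 → r3=193+19=212
ADD r3, r3, #18 → r3=212+18=230
XOR r3, r3, #5 → r3=230^5=227
SUB r2, r2, #1 → r2=2-1=1
CMP r2, #0  (cmp 1,0)
BGT L0: taken
ADD r3, r3, #19 → r3=227+19=246
ADD r3, r3, #18 → r3=246+18=264
XOR r3, r3, #5 → r3=264^5=269
SUB r2, r2, #1 → r2=1-1=0
CMP r2, #0  (cmp 0,0)
BGT L0: not taken
halt.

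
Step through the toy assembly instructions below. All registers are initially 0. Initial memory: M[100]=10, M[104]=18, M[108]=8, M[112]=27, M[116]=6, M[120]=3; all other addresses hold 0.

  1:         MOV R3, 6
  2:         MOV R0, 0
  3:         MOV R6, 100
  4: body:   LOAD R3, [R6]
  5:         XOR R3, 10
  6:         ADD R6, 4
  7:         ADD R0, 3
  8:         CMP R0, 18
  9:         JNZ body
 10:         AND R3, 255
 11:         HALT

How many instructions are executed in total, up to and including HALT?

MOV R3, 6 → R3=6
MOV R0, 0 → R0=0
MOV R6, 100 → R6=100
LOAD R3, [R6] → R3=M[100]=10
XOR R3, 10 → R3=10^10=0
ADD R6, 4 → R6=100+4=104
ADD R0, 3 → R0=0+3=3
CMP R0, 18  (cmp 3,18)
JNZ body: taken
LOAD R3, [R6] → R3=M[104]=18
XOR R3, 10 → R3=18^10=24
ADD R6, 4 → R6=104+4=108
ADD R0, 3 → R0=3+3=6
CMP R0, 18  (cmp 6,18)
JNZ body: taken
LOAD R3, [R6] → R3=M[108]=8
XOR R3, 10 → R3=8^10=2
ADD R6, 4 → R6=108+4=112
ADD R0, 3 → R0=6+3=9
CMP R0, 18  (cmp 9,18)
JNZ body: taken
LOAD R3, [R6] → R3=M[112]=27
XOR R3, 10 → R3=27^10=17
ADD R6, 4 → R6=112+4=116
ADD R0, 3 → R0=9+3=12
CMP R0, 18  (cmp 12,18)
JNZ body: taken
LOAD R3, [R6] → R3=M[116]=6
XOR R3, 10 → R3=6^10=12
ADD R6, 4 → R6=116+4=120
ADD R0, 3 → R0=12+3=15
CMP R0, 18  (cmp 15,18)
JNZ body: taken
LOAD R3, [R6] → R3=M[120]=3
XOR R3, 10 → R3=3^10=9
ADD R6, 4 → R6=120+4=124
ADD R0, 3 → R0=15+3=18
CMP R0, 18  (cmp 18,18)
JNZ body: not taken
AND R3, 255 → R3=9&255=9
halt.
Total executed instructions: 41.

41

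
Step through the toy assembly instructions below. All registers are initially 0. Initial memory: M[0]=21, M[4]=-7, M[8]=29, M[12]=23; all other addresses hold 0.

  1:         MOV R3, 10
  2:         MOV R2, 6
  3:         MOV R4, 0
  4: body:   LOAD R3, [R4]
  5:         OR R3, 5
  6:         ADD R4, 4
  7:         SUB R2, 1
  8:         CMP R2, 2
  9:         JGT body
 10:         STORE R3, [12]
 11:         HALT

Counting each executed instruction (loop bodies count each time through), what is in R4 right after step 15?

MOV R3, 10 → R3=10
MOV R2, 6 → R2=6
MOV R4, 0 → R4=0
LOAD R3, [R4] → R3=M[0]=21
OR R3, 5 → R3=21|5=21
ADD R4, 4 → R4=0+4=4
SUB R2, 1 → R2=6-1=5
CMP R2, 2  (cmp 5,2)
JGT body: taken
LOAD R3, [R4] → R3=M[4]=-7
OR R3, 5 → R3=(-7)|5=-3
ADD R4, 4 → R4=4+4=8
SUB R2, 1 → R2=5-1=4
CMP R2, 2  (cmp 4,2)
JGT body: taken
After step 15: R4 = 8.

8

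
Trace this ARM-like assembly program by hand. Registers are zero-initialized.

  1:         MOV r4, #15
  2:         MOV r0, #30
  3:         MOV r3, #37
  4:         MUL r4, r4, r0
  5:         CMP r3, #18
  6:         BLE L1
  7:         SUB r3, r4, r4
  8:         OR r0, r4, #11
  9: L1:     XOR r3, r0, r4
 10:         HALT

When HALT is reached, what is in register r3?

9

MOV r4, #15 → r4=15
MOV r0, #30 → r0=30
MOV r3, #37 → r3=37
MUL r4, r4, r0 → r4=15*30=450
CMP r3, #18  (cmp 37,18)
BLE L1: not taken
SUB r3, r4, r4 → r3=450-450=0
OR r0, r4, #11 → r0=450|11=459
XOR r3, r0, r4 → r3=459^450=9
halt.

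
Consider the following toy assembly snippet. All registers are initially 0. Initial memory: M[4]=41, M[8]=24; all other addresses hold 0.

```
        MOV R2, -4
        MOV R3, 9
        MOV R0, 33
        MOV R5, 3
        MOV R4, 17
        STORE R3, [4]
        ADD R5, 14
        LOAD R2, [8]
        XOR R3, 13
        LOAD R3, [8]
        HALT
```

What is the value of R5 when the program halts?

MOV R2, -4 → R2=-4
MOV R3, 9 → R3=9
MOV R0, 33 → R0=33
MOV R5, 3 → R5=3
MOV R4, 17 → R4=17
STORE R3, [4] → M[4]=9
ADD R5, 14 → R5=3+14=17
LOAD R2, [8] → R2=M[8]=24
XOR R3, 13 → R3=9^13=4
LOAD R3, [8] → R3=M[8]=24
halt.

17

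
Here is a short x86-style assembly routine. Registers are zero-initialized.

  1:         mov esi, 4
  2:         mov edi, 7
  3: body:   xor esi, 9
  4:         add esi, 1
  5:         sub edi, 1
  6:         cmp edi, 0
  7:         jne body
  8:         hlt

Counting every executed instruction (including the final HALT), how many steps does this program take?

mov esi, 4 → esi=4
mov edi, 7 → edi=7
xor esi, 9 → esi=4^9=13
add esi, 1 → esi=13+1=14
sub edi, 1 → edi=7-1=6
cmp edi, 0  (cmp 6,0)
jne body: taken
xor esi, 9 → esi=14^9=7
add esi, 1 → esi=7+1=8
sub edi, 1 → edi=6-1=5
cmp edi, 0  (cmp 5,0)
jne body: taken
xor esi, 9 → esi=8^9=1
add esi, 1 → esi=1+1=2
sub edi, 1 → edi=5-1=4
cmp edi, 0  (cmp 4,0)
jne body: taken
xor esi, 9 → esi=2^9=11
add esi, 1 → esi=11+1=12
sub edi, 1 → edi=4-1=3
cmp edi, 0  (cmp 3,0)
jne body: taken
xor esi, 9 → esi=12^9=5
add esi, 1 → esi=5+1=6
sub edi, 1 → edi=3-1=2
cmp edi, 0  (cmp 2,0)
jne body: taken
xor esi, 9 → esi=6^9=15
add esi, 1 → esi=15+1=16
sub edi, 1 → edi=2-1=1
cmp edi, 0  (cmp 1,0)
jne body: taken
xor esi, 9 → esi=16^9=25
add esi, 1 → esi=25+1=26
sub edi, 1 → edi=1-1=0
cmp edi, 0  (cmp 0,0)
jne body: not taken
halt.
Total executed instructions: 38.

38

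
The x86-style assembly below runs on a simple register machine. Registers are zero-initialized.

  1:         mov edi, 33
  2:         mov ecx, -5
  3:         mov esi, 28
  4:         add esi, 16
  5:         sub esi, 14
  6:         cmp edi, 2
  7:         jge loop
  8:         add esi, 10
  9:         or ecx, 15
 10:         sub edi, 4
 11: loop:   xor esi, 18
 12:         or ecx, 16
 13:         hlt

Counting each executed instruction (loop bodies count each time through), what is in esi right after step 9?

after mov edi, 33: edi=33
after mov ecx, -5: ecx=-5
after mov esi, 28: esi=28
after add esi, 16: esi=28+16=44
after sub esi, 14: esi=44-14=30
cmp edi, 2  (cmp 33,2)
jge loop: taken
after xor esi, 18: esi=30^18=12
after or ecx, 16: ecx=(-5)|16=-5
After step 9: esi = 12.

12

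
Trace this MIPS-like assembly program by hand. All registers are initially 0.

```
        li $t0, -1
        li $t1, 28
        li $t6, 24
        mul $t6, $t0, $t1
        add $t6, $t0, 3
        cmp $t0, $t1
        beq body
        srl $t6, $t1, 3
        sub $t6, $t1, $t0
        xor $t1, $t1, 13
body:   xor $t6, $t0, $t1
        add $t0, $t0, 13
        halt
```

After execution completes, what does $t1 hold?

$t0=-1
$t1=28
$t6=24
$t6=(-1)*28=-28
$t6=(-1)+3=2
cmp $t0, $t1  (cmp -1,28)
beq body: not taken
$t6=28>>3=3
$t6=28-(-1)=29
$t1=28^13=17
$t6=(-1)^17=-18
$t0=(-1)+13=12
halt.

17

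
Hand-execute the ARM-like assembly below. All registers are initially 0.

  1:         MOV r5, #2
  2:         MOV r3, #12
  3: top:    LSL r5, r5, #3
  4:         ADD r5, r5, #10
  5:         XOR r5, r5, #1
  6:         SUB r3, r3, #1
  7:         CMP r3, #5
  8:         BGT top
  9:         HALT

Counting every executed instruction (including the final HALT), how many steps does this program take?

r5=2
r3=12
r5=2<<3=16
r5=16+10=26
r5=26^1=27
r3=12-1=11
CMP r3, #5  (cmp 11,5)
BGT top: taken
r5=27<<3=216
r5=216+10=226
r5=226^1=227
r3=11-1=10
CMP r3, #5  (cmp 10,5)
BGT top: taken
r5=227<<3=1816
r5=1816+10=1826
r5=1826^1=1827
r3=10-1=9
CMP r3, #5  (cmp 9,5)
BGT top: taken
r5=1827<<3=14616
r5=14616+10=14626
r5=14626^1=14627
r3=9-1=8
CMP r3, #5  (cmp 8,5)
BGT top: taken
r5=14627<<3=117016
r5=117016+10=117026
r5=117026^1=117027
r3=8-1=7
CMP r3, #5  (cmp 7,5)
BGT top: taken
r5=117027<<3=936216
r5=936216+10=936226
r5=936226^1=936227
r3=7-1=6
CMP r3, #5  (cmp 6,5)
BGT top: taken
r5=936227<<3=7489816
r5=7489816+10=7489826
r5=7489826^1=7489827
r3=6-1=5
CMP r3, #5  (cmp 5,5)
BGT top: not taken
halt.
Total executed instructions: 45.

45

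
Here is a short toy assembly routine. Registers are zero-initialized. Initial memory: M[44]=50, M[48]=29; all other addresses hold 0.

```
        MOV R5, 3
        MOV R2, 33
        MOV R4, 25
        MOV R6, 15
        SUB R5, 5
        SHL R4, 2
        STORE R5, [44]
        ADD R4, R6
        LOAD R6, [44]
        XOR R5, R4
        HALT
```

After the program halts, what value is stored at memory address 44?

-2

MOV R5, 3 → R5=3
MOV R2, 33 → R2=33
MOV R4, 25 → R4=25
MOV R6, 15 → R6=15
SUB R5, 5 → R5=3-5=-2
SHL R4, 2 → R4=25<<2=100
STORE R5, [44] → M[44]=-2
ADD R4, R6 → R4=100+15=115
LOAD R6, [44] → R6=M[44]=-2
XOR R5, R4 → R5=(-2)^115=-115
halt.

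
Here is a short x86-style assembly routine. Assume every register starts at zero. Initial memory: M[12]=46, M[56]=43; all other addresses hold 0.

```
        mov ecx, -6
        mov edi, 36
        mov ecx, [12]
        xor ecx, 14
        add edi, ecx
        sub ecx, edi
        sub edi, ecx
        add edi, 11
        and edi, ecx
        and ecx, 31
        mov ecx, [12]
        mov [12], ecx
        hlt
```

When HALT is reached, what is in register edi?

after mov ecx, -6: ecx=-6
after mov edi, 36: edi=36
after mov ecx, [12]: ecx=M[12]=46
after xor ecx, 14: ecx=46^14=32
after add edi, ecx: edi=36+32=68
after sub ecx, edi: ecx=32-68=-36
after sub edi, ecx: edi=68-(-36)=104
after add edi, 11: edi=104+11=115
after and edi, ecx: edi=115&(-36)=80
after and ecx, 31: ecx=(-36)&31=28
after mov ecx, [12]: ecx=M[12]=46
mov [12], ecx → M[12]=46
halt.

80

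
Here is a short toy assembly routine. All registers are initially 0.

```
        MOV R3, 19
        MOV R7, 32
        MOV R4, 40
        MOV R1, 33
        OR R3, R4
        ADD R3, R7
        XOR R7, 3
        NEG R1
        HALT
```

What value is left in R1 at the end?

after MOV R3, 19: R3=19
after MOV R7, 32: R7=32
after MOV R4, 40: R4=40
after MOV R1, 33: R1=33
after OR R3, R4: R3=19|40=59
after ADD R3, R7: R3=59+32=91
after XOR R7, 3: R7=32^3=35
after NEG R1: R1=-(33)=-33
halt.

-33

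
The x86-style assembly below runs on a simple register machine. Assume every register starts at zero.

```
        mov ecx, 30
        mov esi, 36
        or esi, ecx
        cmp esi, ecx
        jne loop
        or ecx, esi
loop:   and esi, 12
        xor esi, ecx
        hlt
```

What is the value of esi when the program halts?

ecx=30
esi=36
esi=36|30=62
cmp esi, ecx  (cmp 62,30)
jne loop: taken
esi=62&12=12
esi=12^30=18
halt.

18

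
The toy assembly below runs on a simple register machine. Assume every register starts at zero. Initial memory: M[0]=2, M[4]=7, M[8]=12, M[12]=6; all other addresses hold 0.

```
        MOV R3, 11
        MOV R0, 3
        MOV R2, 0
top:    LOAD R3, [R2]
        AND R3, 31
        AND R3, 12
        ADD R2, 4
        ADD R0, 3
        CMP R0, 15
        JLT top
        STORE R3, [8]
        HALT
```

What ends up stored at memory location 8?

4

after MOV R3, 11: R3=11
after MOV R0, 3: R0=3
after MOV R2, 0: R2=0
after LOAD R3, [R2]: R3=M[0]=2
after AND R3, 31: R3=2&31=2
after AND R3, 12: R3=2&12=0
after ADD R2, 4: R2=0+4=4
after ADD R0, 3: R0=3+3=6
CMP R0, 15  (cmp 6,15)
JLT top: taken
after LOAD R3, [R2]: R3=M[4]=7
after AND R3, 31: R3=7&31=7
after AND R3, 12: R3=7&12=4
after ADD R2, 4: R2=4+4=8
after ADD R0, 3: R0=6+3=9
CMP R0, 15  (cmp 9,15)
JLT top: taken
after LOAD R3, [R2]: R3=M[8]=12
after AND R3, 31: R3=12&31=12
after AND R3, 12: R3=12&12=12
after ADD R2, 4: R2=8+4=12
after ADD R0, 3: R0=9+3=12
CMP R0, 15  (cmp 12,15)
JLT top: taken
after LOAD R3, [R2]: R3=M[12]=6
after AND R3, 31: R3=6&31=6
after AND R3, 12: R3=6&12=4
after ADD R2, 4: R2=12+4=16
after ADD R0, 3: R0=12+3=15
CMP R0, 15  (cmp 15,15)
JLT top: not taken
STORE R3, [8] → M[8]=4
halt.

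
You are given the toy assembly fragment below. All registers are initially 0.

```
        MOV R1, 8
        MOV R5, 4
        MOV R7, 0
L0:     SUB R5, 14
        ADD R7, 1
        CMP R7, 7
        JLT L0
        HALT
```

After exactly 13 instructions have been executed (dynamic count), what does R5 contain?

-38

after MOV R1, 8: R1=8
after MOV R5, 4: R5=4
after MOV R7, 0: R7=0
after SUB R5, 14: R5=4-14=-10
after ADD R7, 1: R7=0+1=1
CMP R7, 7  (cmp 1,7)
JLT L0: taken
after SUB R5, 14: R5=(-10)-14=-24
after ADD R7, 1: R7=1+1=2
CMP R7, 7  (cmp 2,7)
JLT L0: taken
after SUB R5, 14: R5=(-24)-14=-38
after ADD R7, 1: R7=2+1=3
After step 13: R5 = -38.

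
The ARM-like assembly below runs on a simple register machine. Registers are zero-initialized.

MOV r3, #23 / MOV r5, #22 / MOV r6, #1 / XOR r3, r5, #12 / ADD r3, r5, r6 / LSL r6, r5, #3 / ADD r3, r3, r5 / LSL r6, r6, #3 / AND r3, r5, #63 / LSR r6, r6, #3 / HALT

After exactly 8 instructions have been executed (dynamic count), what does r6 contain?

after MOV r3, #23: r3=23
after MOV r5, #22: r5=22
after MOV r6, #1: r6=1
after XOR r3, r5, #12: r3=22^12=26
after ADD r3, r5, r6: r3=22+1=23
after LSL r6, r5, #3: r6=22<<3=176
after ADD r3, r3, r5: r3=23+22=45
after LSL r6, r6, #3: r6=176<<3=1408
After step 8: r6 = 1408.

1408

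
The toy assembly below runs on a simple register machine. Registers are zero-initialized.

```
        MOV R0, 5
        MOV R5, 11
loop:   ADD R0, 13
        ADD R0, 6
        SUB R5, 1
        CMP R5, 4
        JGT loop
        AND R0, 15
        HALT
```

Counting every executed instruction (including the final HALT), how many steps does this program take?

MOV R0, 5 → R0=5
MOV R5, 11 → R5=11
ADD R0, 13 → R0=5+13=18
ADD R0, 6 → R0=18+6=24
SUB R5, 1 → R5=11-1=10
CMP R5, 4  (cmp 10,4)
JGT loop: taken
ADD R0, 13 → R0=24+13=37
ADD R0, 6 → R0=37+6=43
SUB R5, 1 → R5=10-1=9
CMP R5, 4  (cmp 9,4)
JGT loop: taken
ADD R0, 13 → R0=43+13=56
ADD R0, 6 → R0=56+6=62
SUB R5, 1 → R5=9-1=8
CMP R5, 4  (cmp 8,4)
JGT loop: taken
ADD R0, 13 → R0=62+13=75
ADD R0, 6 → R0=75+6=81
SUB R5, 1 → R5=8-1=7
CMP R5, 4  (cmp 7,4)
JGT loop: taken
ADD R0, 13 → R0=81+13=94
ADD R0, 6 → R0=94+6=100
SUB R5, 1 → R5=7-1=6
CMP R5, 4  (cmp 6,4)
JGT loop: taken
ADD R0, 13 → R0=100+13=113
ADD R0, 6 → R0=113+6=119
SUB R5, 1 → R5=6-1=5
CMP R5, 4  (cmp 5,4)
JGT loop: taken
ADD R0, 13 → R0=119+13=132
ADD R0, 6 → R0=132+6=138
SUB R5, 1 → R5=5-1=4
CMP R5, 4  (cmp 4,4)
JGT loop: not taken
AND R0, 15 → R0=138&15=10
halt.
Total executed instructions: 39.

39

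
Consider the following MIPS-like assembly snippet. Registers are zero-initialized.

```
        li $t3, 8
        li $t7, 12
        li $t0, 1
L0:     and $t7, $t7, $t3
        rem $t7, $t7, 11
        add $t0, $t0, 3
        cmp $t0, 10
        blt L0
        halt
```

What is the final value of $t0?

$t3=8
$t7=12
$t0=1
$t7=12&8=8
$t7=8%11=8
$t0=1+3=4
cmp $t0, 10  (cmp 4,10)
blt L0: taken
$t7=8&8=8
$t7=8%11=8
$t0=4+3=7
cmp $t0, 10  (cmp 7,10)
blt L0: taken
$t7=8&8=8
$t7=8%11=8
$t0=7+3=10
cmp $t0, 10  (cmp 10,10)
blt L0: not taken
halt.

10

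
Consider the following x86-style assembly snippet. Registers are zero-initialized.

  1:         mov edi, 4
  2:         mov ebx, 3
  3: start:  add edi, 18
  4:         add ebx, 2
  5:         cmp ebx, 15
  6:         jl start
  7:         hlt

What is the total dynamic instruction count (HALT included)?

mov edi, 4 → edi=4
mov ebx, 3 → ebx=3
add edi, 18 → edi=4+18=22
add ebx, 2 → ebx=3+2=5
cmp ebx, 15  (cmp 5,15)
jl start: taken
add edi, 18 → edi=22+18=40
add ebx, 2 → ebx=5+2=7
cmp ebx, 15  (cmp 7,15)
jl start: taken
add edi, 18 → edi=40+18=58
add ebx, 2 → ebx=7+2=9
cmp ebx, 15  (cmp 9,15)
jl start: taken
add edi, 18 → edi=58+18=76
add ebx, 2 → ebx=9+2=11
cmp ebx, 15  (cmp 11,15)
jl start: taken
add edi, 18 → edi=76+18=94
add ebx, 2 → ebx=11+2=13
cmp ebx, 15  (cmp 13,15)
jl start: taken
add edi, 18 → edi=94+18=112
add ebx, 2 → ebx=13+2=15
cmp ebx, 15  (cmp 15,15)
jl start: not taken
halt.
Total executed instructions: 27.

27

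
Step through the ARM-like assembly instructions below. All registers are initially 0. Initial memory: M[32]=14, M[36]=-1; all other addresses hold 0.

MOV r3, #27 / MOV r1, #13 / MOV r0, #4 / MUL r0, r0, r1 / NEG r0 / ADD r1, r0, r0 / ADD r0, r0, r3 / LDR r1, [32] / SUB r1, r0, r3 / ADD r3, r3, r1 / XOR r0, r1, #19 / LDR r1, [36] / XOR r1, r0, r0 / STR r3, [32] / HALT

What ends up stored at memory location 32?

-25

after MOV r3, #27: r3=27
after MOV r1, #13: r1=13
after MOV r0, #4: r0=4
after MUL r0, r0, r1: r0=4*13=52
after NEG r0: r0=-(52)=-52
after ADD r1, r0, r0: r1=(-52)+(-52)=-104
after ADD r0, r0, r3: r0=(-52)+27=-25
after LDR r1, [32]: r1=M[32]=14
after SUB r1, r0, r3: r1=(-25)-27=-52
after ADD r3, r3, r1: r3=27+(-52)=-25
after XOR r0, r1, #19: r0=(-52)^19=-33
after LDR r1, [36]: r1=M[36]=-1
after XOR r1, r0, r0: r1=(-33)^(-33)=0
STR r3, [32] → M[32]=-25
halt.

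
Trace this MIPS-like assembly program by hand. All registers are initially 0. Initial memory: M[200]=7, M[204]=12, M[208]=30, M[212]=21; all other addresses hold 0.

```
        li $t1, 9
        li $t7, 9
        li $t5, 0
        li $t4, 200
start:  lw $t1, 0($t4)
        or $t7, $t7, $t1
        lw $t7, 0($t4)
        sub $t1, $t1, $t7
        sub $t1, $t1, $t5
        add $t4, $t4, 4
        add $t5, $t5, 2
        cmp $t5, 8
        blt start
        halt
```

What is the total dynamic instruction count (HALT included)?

41

$t1=9
$t7=9
$t5=0
$t4=200
$t1=M[200]=7
$t7=9|7=15
$t7=M[200]=7
$t1=7-7=0
$t1=0-0=0
$t4=200+4=204
$t5=0+2=2
cmp $t5, 8  (cmp 2,8)
blt start: taken
$t1=M[204]=12
$t7=7|12=15
$t7=M[204]=12
$t1=12-12=0
$t1=0-2=-2
$t4=204+4=208
$t5=2+2=4
cmp $t5, 8  (cmp 4,8)
blt start: taken
$t1=M[208]=30
$t7=12|30=30
$t7=M[208]=30
$t1=30-30=0
$t1=0-4=-4
$t4=208+4=212
$t5=4+2=6
cmp $t5, 8  (cmp 6,8)
blt start: taken
$t1=M[212]=21
$t7=30|21=31
$t7=M[212]=21
$t1=21-21=0
$t1=0-6=-6
$t4=212+4=216
$t5=6+2=8
cmp $t5, 8  (cmp 8,8)
blt start: not taken
halt.
Total executed instructions: 41.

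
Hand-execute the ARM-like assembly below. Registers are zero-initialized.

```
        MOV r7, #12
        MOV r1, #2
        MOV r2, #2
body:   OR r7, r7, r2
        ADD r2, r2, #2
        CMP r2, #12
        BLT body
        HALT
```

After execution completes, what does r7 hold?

14

r7=12
r1=2
r2=2
r7=12|2=14
r2=2+2=4
CMP r2, #12  (cmp 4,12)
BLT body: taken
r7=14|4=14
r2=4+2=6
CMP r2, #12  (cmp 6,12)
BLT body: taken
r7=14|6=14
r2=6+2=8
CMP r2, #12  (cmp 8,12)
BLT body: taken
r7=14|8=14
r2=8+2=10
CMP r2, #12  (cmp 10,12)
BLT body: taken
r7=14|10=14
r2=10+2=12
CMP r2, #12  (cmp 12,12)
BLT body: not taken
halt.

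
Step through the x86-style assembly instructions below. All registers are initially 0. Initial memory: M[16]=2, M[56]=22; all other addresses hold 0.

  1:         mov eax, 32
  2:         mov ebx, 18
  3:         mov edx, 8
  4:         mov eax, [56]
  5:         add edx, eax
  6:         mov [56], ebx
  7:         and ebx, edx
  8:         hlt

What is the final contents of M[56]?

eax=32
ebx=18
edx=8
eax=M[56]=22
edx=8+22=30
mov [56], ebx → M[56]=18
ebx=18&30=18
halt.

18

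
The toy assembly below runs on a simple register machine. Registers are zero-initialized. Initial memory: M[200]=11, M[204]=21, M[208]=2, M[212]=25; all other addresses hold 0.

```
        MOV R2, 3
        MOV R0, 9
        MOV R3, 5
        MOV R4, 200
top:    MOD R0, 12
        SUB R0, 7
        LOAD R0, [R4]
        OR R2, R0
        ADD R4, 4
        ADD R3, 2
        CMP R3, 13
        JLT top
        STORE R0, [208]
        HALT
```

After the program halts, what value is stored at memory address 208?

R2=3
R0=9
R3=5
R4=200
R0=9%12=9
R0=9-7=2
R0=M[200]=11
R2=3|11=11
R4=200+4=204
R3=5+2=7
CMP R3, 13  (cmp 7,13)
JLT top: taken
R0=11%12=11
R0=11-7=4
R0=M[204]=21
R2=11|21=31
R4=204+4=208
R3=7+2=9
CMP R3, 13  (cmp 9,13)
JLT top: taken
R0=21%12=9
R0=9-7=2
R0=M[208]=2
R2=31|2=31
R4=208+4=212
R3=9+2=11
CMP R3, 13  (cmp 11,13)
JLT top: taken
R0=2%12=2
R0=2-7=-5
R0=M[212]=25
R2=31|25=31
R4=212+4=216
R3=11+2=13
CMP R3, 13  (cmp 13,13)
JLT top: not taken
STORE R0, [208] → M[208]=25
halt.

25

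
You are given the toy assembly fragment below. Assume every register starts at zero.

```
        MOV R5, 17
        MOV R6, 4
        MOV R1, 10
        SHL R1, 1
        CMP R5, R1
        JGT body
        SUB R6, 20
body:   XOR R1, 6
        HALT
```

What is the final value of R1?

MOV R5, 17 → R5=17
MOV R6, 4 → R6=4
MOV R1, 10 → R1=10
SHL R1, 1 → R1=10<<1=20
CMP R5, R1  (cmp 17,20)
JGT body: not taken
SUB R6, 20 → R6=4-20=-16
XOR R1, 6 → R1=20^6=18
halt.

18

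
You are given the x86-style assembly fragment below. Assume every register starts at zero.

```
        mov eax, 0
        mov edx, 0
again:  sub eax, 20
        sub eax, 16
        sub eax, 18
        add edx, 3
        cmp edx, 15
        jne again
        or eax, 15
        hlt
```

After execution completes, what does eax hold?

eax=0
edx=0
eax=0-20=-20
eax=(-20)-16=-36
eax=(-36)-18=-54
edx=0+3=3
cmp edx, 15  (cmp 3,15)
jne again: taken
eax=(-54)-20=-74
eax=(-74)-16=-90
eax=(-90)-18=-108
edx=3+3=6
cmp edx, 15  (cmp 6,15)
jne again: taken
eax=(-108)-20=-128
eax=(-128)-16=-144
eax=(-144)-18=-162
edx=6+3=9
cmp edx, 15  (cmp 9,15)
jne again: taken
eax=(-162)-20=-182
eax=(-182)-16=-198
eax=(-198)-18=-216
edx=9+3=12
cmp edx, 15  (cmp 12,15)
jne again: taken
eax=(-216)-20=-236
eax=(-236)-16=-252
eax=(-252)-18=-270
edx=12+3=15
cmp edx, 15  (cmp 15,15)
jne again: not taken
eax=(-270)|15=-257
halt.

-257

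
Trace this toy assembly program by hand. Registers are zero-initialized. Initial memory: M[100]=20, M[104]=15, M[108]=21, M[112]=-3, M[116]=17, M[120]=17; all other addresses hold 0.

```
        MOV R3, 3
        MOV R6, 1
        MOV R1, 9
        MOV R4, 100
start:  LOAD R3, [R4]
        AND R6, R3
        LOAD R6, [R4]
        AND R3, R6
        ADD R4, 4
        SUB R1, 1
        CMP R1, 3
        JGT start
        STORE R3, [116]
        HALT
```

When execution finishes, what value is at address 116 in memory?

MOV R3, 3 → R3=3
MOV R6, 1 → R6=1
MOV R1, 9 → R1=9
MOV R4, 100 → R4=100
LOAD R3, [R4] → R3=M[100]=20
AND R6, R3 → R6=1&20=0
LOAD R6, [R4] → R6=M[100]=20
AND R3, R6 → R3=20&20=20
ADD R4, 4 → R4=100+4=104
SUB R1, 1 → R1=9-1=8
CMP R1, 3  (cmp 8,3)
JGT start: taken
LOAD R3, [R4] → R3=M[104]=15
AND R6, R3 → R6=20&15=4
LOAD R6, [R4] → R6=M[104]=15
AND R3, R6 → R3=15&15=15
ADD R4, 4 → R4=104+4=108
SUB R1, 1 → R1=8-1=7
CMP R1, 3  (cmp 7,3)
JGT start: taken
LOAD R3, [R4] → R3=M[108]=21
AND R6, R3 → R6=15&21=5
LOAD R6, [R4] → R6=M[108]=21
AND R3, R6 → R3=21&21=21
ADD R4, 4 → R4=108+4=112
SUB R1, 1 → R1=7-1=6
CMP R1, 3  (cmp 6,3)
JGT start: taken
LOAD R3, [R4] → R3=M[112]=-3
AND R6, R3 → R6=21&(-3)=21
LOAD R6, [R4] → R6=M[112]=-3
AND R3, R6 → R3=(-3)&(-3)=-3
ADD R4, 4 → R4=112+4=116
SUB R1, 1 → R1=6-1=5
CMP R1, 3  (cmp 5,3)
JGT start: taken
LOAD R3, [R4] → R3=M[116]=17
AND R6, R3 → R6=(-3)&17=17
LOAD R6, [R4] → R6=M[116]=17
AND R3, R6 → R3=17&17=17
ADD R4, 4 → R4=116+4=120
SUB R1, 1 → R1=5-1=4
CMP R1, 3  (cmp 4,3)
JGT start: taken
LOAD R3, [R4] → R3=M[120]=17
AND R6, R3 → R6=17&17=17
LOAD R6, [R4] → R6=M[120]=17
AND R3, R6 → R3=17&17=17
ADD R4, 4 → R4=120+4=124
SUB R1, 1 → R1=4-1=3
CMP R1, 3  (cmp 3,3)
JGT start: not taken
STORE R3, [116] → M[116]=17
halt.

17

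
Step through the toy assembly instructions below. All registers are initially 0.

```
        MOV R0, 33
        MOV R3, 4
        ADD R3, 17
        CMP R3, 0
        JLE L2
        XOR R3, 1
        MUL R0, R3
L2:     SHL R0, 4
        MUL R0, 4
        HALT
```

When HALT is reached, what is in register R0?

42240

MOV R0, 33 → R0=33
MOV R3, 4 → R3=4
ADD R3, 17 → R3=4+17=21
CMP R3, 0  (cmp 21,0)
JLE L2: not taken
XOR R3, 1 → R3=21^1=20
MUL R0, R3 → R0=33*20=660
SHL R0, 4 → R0=660<<4=10560
MUL R0, 4 → R0=10560*4=42240
halt.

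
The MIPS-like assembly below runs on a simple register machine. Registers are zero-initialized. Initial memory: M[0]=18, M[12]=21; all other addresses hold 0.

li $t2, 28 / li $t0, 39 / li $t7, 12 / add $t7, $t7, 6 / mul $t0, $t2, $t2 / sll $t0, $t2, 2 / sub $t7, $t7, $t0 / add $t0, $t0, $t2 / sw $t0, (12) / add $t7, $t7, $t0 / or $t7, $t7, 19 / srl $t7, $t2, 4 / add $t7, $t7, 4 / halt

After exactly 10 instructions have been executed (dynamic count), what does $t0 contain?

$t2=28
$t0=39
$t7=12
$t7=12+6=18
$t0=28*28=784
$t0=28<<2=112
$t7=18-112=-94
$t0=112+28=140
sw $t0, (12) → M[12]=140
$t7=(-94)+140=46
After step 10: $t0 = 140.

140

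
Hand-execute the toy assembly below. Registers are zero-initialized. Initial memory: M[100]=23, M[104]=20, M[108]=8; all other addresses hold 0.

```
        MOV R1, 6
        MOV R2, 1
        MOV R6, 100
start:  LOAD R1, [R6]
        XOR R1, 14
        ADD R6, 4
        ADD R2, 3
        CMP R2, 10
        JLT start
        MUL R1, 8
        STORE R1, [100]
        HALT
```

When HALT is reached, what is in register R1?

after MOV R1, 6: R1=6
after MOV R2, 1: R2=1
after MOV R6, 100: R6=100
after LOAD R1, [R6]: R1=M[100]=23
after XOR R1, 14: R1=23^14=25
after ADD R6, 4: R6=100+4=104
after ADD R2, 3: R2=1+3=4
CMP R2, 10  (cmp 4,10)
JLT start: taken
after LOAD R1, [R6]: R1=M[104]=20
after XOR R1, 14: R1=20^14=26
after ADD R6, 4: R6=104+4=108
after ADD R2, 3: R2=4+3=7
CMP R2, 10  (cmp 7,10)
JLT start: taken
after LOAD R1, [R6]: R1=M[108]=8
after XOR R1, 14: R1=8^14=6
after ADD R6, 4: R6=108+4=112
after ADD R2, 3: R2=7+3=10
CMP R2, 10  (cmp 10,10)
JLT start: not taken
after MUL R1, 8: R1=6*8=48
STORE R1, [100] → M[100]=48
halt.

48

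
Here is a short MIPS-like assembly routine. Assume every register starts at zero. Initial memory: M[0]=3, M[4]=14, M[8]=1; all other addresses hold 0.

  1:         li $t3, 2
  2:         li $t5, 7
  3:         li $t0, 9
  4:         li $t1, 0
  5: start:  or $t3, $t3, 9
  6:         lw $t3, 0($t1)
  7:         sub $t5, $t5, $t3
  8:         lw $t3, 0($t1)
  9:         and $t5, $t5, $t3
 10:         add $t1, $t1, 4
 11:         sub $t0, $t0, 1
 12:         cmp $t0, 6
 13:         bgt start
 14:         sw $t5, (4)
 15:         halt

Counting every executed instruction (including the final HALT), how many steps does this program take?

33

after li $t3, 2: $t3=2
after li $t5, 7: $t5=7
after li $t0, 9: $t0=9
after li $t1, 0: $t1=0
after or $t3, $t3, 9: $t3=2|9=11
after lw $t3, 0($t1): $t3=M[0]=3
after sub $t5, $t5, $t3: $t5=7-3=4
after lw $t3, 0($t1): $t3=M[0]=3
after and $t5, $t5, $t3: $t5=4&3=0
after add $t1, $t1, 4: $t1=0+4=4
after sub $t0, $t0, 1: $t0=9-1=8
cmp $t0, 6  (cmp 8,6)
bgt start: taken
after or $t3, $t3, 9: $t3=3|9=11
after lw $t3, 0($t1): $t3=M[4]=14
after sub $t5, $t5, $t3: $t5=0-14=-14
after lw $t3, 0($t1): $t3=M[4]=14
after and $t5, $t5, $t3: $t5=(-14)&14=2
after add $t1, $t1, 4: $t1=4+4=8
after sub $t0, $t0, 1: $t0=8-1=7
cmp $t0, 6  (cmp 7,6)
bgt start: taken
after or $t3, $t3, 9: $t3=14|9=15
after lw $t3, 0($t1): $t3=M[8]=1
after sub $t5, $t5, $t3: $t5=2-1=1
after lw $t3, 0($t1): $t3=M[8]=1
after and $t5, $t5, $t3: $t5=1&1=1
after add $t1, $t1, 4: $t1=8+4=12
after sub $t0, $t0, 1: $t0=7-1=6
cmp $t0, 6  (cmp 6,6)
bgt start: not taken
sw $t5, (4) → M[4]=1
halt.
Total executed instructions: 33.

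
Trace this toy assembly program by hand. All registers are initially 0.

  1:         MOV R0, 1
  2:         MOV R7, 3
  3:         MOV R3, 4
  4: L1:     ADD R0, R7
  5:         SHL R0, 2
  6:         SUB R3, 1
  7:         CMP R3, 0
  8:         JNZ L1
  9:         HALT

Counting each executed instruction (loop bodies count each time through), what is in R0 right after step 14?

R0=1
R7=3
R3=4
R0=1+3=4
R0=4<<2=16
R3=4-1=3
CMP R3, 0  (cmp 3,0)
JNZ L1: taken
R0=16+3=19
R0=19<<2=76
R3=3-1=2
CMP R3, 0  (cmp 2,0)
JNZ L1: taken
R0=76+3=79
After step 14: R0 = 79.

79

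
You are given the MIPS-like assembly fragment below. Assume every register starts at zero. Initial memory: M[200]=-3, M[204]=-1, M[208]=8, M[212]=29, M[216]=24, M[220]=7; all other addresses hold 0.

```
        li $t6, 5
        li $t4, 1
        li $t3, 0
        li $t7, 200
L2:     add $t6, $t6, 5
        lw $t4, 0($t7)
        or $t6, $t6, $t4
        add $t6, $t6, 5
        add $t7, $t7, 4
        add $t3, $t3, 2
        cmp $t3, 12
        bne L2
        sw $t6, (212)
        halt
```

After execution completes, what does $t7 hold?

224

after li $t6, 5: $t6=5
after li $t4, 1: $t4=1
after li $t3, 0: $t3=0
after li $t7, 200: $t7=200
after add $t6, $t6, 5: $t6=5+5=10
after lw $t4, 0($t7): $t4=M[200]=-3
after or $t6, $t6, $t4: $t6=10|(-3)=-1
after add $t6, $t6, 5: $t6=(-1)+5=4
after add $t7, $t7, 4: $t7=200+4=204
after add $t3, $t3, 2: $t3=0+2=2
cmp $t3, 12  (cmp 2,12)
bne L2: taken
after add $t6, $t6, 5: $t6=4+5=9
after lw $t4, 0($t7): $t4=M[204]=-1
after or $t6, $t6, $t4: $t6=9|(-1)=-1
after add $t6, $t6, 5: $t6=(-1)+5=4
after add $t7, $t7, 4: $t7=204+4=208
after add $t3, $t3, 2: $t3=2+2=4
cmp $t3, 12  (cmp 4,12)
bne L2: taken
after add $t6, $t6, 5: $t6=4+5=9
after lw $t4, 0($t7): $t4=M[208]=8
after or $t6, $t6, $t4: $t6=9|8=9
after add $t6, $t6, 5: $t6=9+5=14
after add $t7, $t7, 4: $t7=208+4=212
after add $t3, $t3, 2: $t3=4+2=6
cmp $t3, 12  (cmp 6,12)
bne L2: taken
after add $t6, $t6, 5: $t6=14+5=19
after lw $t4, 0($t7): $t4=M[212]=29
after or $t6, $t6, $t4: $t6=19|29=31
after add $t6, $t6, 5: $t6=31+5=36
after add $t7, $t7, 4: $t7=212+4=216
after add $t3, $t3, 2: $t3=6+2=8
cmp $t3, 12  (cmp 8,12)
bne L2: taken
after add $t6, $t6, 5: $t6=36+5=41
after lw $t4, 0($t7): $t4=M[216]=24
after or $t6, $t6, $t4: $t6=41|24=57
after add $t6, $t6, 5: $t6=57+5=62
after add $t7, $t7, 4: $t7=216+4=220
after add $t3, $t3, 2: $t3=8+2=10
cmp $t3, 12  (cmp 10,12)
bne L2: taken
after add $t6, $t6, 5: $t6=62+5=67
after lw $t4, 0($t7): $t4=M[220]=7
after or $t6, $t6, $t4: $t6=67|7=71
after add $t6, $t6, 5: $t6=71+5=76
after add $t7, $t7, 4: $t7=220+4=224
after add $t3, $t3, 2: $t3=10+2=12
cmp $t3, 12  (cmp 12,12)
bne L2: not taken
sw $t6, (212) → M[212]=76
halt.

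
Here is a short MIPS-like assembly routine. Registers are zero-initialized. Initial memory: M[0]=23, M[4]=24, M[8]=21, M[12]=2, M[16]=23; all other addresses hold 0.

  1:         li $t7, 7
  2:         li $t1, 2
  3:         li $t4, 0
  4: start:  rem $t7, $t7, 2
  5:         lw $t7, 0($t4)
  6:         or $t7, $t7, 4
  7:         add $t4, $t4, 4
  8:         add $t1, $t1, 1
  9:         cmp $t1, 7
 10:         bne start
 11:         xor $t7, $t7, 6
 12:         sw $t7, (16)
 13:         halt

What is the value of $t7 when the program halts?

17

$t7=7
$t1=2
$t4=0
$t7=7%2=1
$t7=M[0]=23
$t7=23|4=23
$t4=0+4=4
$t1=2+1=3
cmp $t1, 7  (cmp 3,7)
bne start: taken
$t7=23%2=1
$t7=M[4]=24
$t7=24|4=28
$t4=4+4=8
$t1=3+1=4
cmp $t1, 7  (cmp 4,7)
bne start: taken
$t7=28%2=0
$t7=M[8]=21
$t7=21|4=21
$t4=8+4=12
$t1=4+1=5
cmp $t1, 7  (cmp 5,7)
bne start: taken
$t7=21%2=1
$t7=M[12]=2
$t7=2|4=6
$t4=12+4=16
$t1=5+1=6
cmp $t1, 7  (cmp 6,7)
bne start: taken
$t7=6%2=0
$t7=M[16]=23
$t7=23|4=23
$t4=16+4=20
$t1=6+1=7
cmp $t1, 7  (cmp 7,7)
bne start: not taken
$t7=23^6=17
sw $t7, (16) → M[16]=17
halt.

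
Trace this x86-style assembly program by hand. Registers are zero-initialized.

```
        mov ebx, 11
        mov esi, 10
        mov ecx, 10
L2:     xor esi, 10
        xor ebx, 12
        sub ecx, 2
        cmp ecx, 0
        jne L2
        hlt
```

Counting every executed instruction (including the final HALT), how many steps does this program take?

29

ebx=11
esi=10
ecx=10
esi=10^10=0
ebx=11^12=7
ecx=10-2=8
cmp ecx, 0  (cmp 8,0)
jne L2: taken
esi=0^10=10
ebx=7^12=11
ecx=8-2=6
cmp ecx, 0  (cmp 6,0)
jne L2: taken
esi=10^10=0
ebx=11^12=7
ecx=6-2=4
cmp ecx, 0  (cmp 4,0)
jne L2: taken
esi=0^10=10
ebx=7^12=11
ecx=4-2=2
cmp ecx, 0  (cmp 2,0)
jne L2: taken
esi=10^10=0
ebx=11^12=7
ecx=2-2=0
cmp ecx, 0  (cmp 0,0)
jne L2: not taken
halt.
Total executed instructions: 29.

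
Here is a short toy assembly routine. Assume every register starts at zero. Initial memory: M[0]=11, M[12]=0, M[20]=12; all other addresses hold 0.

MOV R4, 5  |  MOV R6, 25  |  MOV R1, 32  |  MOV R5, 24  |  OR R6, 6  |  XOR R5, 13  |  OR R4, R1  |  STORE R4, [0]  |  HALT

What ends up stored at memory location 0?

37

MOV R4, 5 → R4=5
MOV R6, 25 → R6=25
MOV R1, 32 → R1=32
MOV R5, 24 → R5=24
OR R6, 6 → R6=25|6=31
XOR R5, 13 → R5=24^13=21
OR R4, R1 → R4=5|32=37
STORE R4, [0] → M[0]=37
halt.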